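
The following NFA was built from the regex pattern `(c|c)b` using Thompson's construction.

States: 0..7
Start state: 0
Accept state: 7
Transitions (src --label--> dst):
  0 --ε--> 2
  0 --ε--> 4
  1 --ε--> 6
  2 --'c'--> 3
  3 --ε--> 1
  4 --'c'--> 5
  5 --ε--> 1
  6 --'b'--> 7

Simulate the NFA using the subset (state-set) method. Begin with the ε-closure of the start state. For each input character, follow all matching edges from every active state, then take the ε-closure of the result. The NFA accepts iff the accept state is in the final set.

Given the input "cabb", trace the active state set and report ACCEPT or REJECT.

Answer: REJECT

Trace:
initial (ε-close {0}): {0,2,4}
'c' @ 1: {1,3,5,6}
'a' @ 2: {}  — state set empty
rest 'bb' ignored (set empty)
end set {} — state 7 not in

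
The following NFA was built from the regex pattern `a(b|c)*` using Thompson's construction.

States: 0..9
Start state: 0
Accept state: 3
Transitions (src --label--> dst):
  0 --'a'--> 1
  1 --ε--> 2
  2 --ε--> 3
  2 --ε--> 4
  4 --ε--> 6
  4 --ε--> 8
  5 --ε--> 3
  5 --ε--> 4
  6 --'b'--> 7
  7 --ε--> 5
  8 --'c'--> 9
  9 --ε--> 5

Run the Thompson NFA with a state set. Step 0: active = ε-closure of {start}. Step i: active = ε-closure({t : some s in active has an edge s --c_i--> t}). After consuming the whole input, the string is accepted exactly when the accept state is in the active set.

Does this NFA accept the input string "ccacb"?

Answer: REJECT

Derivation:
initial (ε-close {0}): {0}
'c' @ 1: {}  — state set empty
rest 'cacb' ignored (set empty)
end set {} — state 3 not in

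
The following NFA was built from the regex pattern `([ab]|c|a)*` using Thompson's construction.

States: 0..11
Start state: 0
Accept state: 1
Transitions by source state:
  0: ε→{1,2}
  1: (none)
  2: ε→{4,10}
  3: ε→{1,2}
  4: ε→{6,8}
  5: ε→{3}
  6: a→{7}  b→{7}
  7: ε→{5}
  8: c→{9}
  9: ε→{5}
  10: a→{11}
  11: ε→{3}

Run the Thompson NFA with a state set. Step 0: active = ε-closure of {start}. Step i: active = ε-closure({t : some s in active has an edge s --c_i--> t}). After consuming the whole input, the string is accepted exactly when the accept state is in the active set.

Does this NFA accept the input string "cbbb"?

Answer: ACCEPT

Steps:
S₀ = ε-closure({0}) = {0,1,2,4,6,8,10}
'c' @ 1: {1,2,3,4,5,6,8,9,10}  [accepting]
'b' @ 2: {1,2,3,4,5,6,7,8,10}  [accepting]
'b' @ 3: {1,2,3,4,5,6,7,8,10}  [accepting]
'b' @ 4: {1,2,3,4,5,6,7,8,10}  [accepting]
after full input: {1,2,3,4,5,6,7,8,10}  (accept=1 in)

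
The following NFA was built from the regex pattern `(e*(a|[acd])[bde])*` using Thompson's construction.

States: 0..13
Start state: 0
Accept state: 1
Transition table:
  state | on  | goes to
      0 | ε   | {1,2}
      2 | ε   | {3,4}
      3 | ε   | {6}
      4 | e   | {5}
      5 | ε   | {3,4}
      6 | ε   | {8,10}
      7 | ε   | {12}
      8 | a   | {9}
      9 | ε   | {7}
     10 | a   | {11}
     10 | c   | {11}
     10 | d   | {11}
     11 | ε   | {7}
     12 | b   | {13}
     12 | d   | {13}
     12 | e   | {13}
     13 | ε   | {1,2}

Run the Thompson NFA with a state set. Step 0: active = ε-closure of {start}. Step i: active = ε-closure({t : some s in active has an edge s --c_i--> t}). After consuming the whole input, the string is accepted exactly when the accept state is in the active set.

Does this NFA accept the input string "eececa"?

start: ε-closure({0}) = {0,1,2,3,4,6,8,10}
'e' @ 1: {3,4,5,6,8,10}
'e' @ 2: {3,4,5,6,8,10}
'c' @ 3: {7,11,12}
'e' @ 4: {1,2,3,4,6,8,10,13}  [accepting]
'c' @ 5: {7,11,12}
'a' @ 6: {}  — dead — no transitions
end set {} — state 1 not in

Answer: REJECT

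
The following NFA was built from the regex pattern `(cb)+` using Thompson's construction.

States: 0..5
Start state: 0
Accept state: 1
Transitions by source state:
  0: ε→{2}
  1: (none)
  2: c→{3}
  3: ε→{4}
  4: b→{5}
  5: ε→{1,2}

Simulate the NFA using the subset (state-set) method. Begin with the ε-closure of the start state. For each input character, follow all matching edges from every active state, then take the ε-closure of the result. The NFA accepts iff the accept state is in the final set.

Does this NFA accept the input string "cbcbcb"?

Answer: ACCEPT

Derivation:
S₀ = ε-closure({0}) = {0,2}
'c' @ 1: {3,4}
'b' @ 2: {1,2,5}  (accept∈set)
'c' @ 3: {3,4}
'b' @ 4: {1,2,5}  (accept∈set)
'c' @ 5: {3,4}
'b' @ 6: {1,2,5}  (accept∈set)
final: {1,2,5}; accept 1 in set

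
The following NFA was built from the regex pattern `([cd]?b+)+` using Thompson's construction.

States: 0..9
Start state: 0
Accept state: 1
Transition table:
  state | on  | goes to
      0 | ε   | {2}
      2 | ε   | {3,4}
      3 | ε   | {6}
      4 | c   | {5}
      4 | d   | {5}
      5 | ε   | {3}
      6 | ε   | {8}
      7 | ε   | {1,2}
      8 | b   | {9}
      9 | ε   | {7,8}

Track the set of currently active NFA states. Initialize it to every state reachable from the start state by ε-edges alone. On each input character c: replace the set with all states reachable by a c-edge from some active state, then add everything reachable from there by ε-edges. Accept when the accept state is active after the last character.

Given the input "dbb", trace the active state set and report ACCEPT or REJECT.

Answer: ACCEPT

Trace:
start: ε-closure({0}) = {0,2,3,4,6,8}
'd' @ 1: {3,5,6,8}
'b' @ 2: {1,2,3,4,6,7,8,9}  ✓accept
'b' @ 3: {1,2,3,4,6,7,8,9}  ✓accept
after full input: {1,2,3,4,6,7,8,9}  (accept=1 in)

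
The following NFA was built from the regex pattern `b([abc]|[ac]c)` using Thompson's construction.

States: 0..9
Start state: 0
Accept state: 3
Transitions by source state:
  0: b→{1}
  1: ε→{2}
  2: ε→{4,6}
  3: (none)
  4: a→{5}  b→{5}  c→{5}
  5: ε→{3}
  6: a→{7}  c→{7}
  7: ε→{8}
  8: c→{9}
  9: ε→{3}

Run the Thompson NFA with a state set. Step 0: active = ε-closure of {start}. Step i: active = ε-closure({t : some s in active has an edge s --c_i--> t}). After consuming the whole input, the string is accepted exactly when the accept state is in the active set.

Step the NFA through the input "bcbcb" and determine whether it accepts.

initial (ε-close {0}): {0}
'b' @ 1: {1,2,4,6}
'c' @ 2: {3,5,7,8}  [accepting]
'b' @ 3: {}  — dead — no transitions
rest 'cb' ignored (set empty)
final: {}; accept 3 not in set

Answer: REJECT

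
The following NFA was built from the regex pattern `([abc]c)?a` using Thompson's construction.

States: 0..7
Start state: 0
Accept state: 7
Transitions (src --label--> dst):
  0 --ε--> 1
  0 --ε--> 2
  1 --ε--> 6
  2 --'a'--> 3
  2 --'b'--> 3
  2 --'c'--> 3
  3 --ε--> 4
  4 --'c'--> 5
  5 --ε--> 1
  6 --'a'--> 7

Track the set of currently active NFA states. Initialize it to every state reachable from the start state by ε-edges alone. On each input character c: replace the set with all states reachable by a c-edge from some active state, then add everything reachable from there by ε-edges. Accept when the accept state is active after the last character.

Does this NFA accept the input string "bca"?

initial (ε-close {0}): {0,1,2,6}
'b' @ 1: {3,4}
'c' @ 2: {1,5,6}
'a' @ 3: {7}  (accept∈set)
after full input: {7}  (accept=7 in)

Answer: ACCEPT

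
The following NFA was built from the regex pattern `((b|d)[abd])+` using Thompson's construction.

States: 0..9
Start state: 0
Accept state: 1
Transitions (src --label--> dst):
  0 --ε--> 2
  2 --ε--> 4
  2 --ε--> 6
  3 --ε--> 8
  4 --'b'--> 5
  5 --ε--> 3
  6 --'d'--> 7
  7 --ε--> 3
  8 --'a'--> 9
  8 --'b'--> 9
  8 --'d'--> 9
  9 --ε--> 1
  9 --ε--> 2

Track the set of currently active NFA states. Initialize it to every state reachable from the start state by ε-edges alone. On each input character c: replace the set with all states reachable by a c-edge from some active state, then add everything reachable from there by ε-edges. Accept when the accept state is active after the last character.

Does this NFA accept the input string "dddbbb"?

Answer: ACCEPT

Trace:
start: ε-closure({0}) = {0,2,4,6}
'd' @ 1: {3,7,8}
'd' @ 2: {1,2,4,6,9}  ✓accept
'd' @ 3: {3,7,8}
'b' @ 4: {1,2,4,6,9}  ✓accept
'b' @ 5: {3,5,8}
'b' @ 6: {1,2,4,6,9}  ✓accept
end set {1,2,4,6,9} — state 1 in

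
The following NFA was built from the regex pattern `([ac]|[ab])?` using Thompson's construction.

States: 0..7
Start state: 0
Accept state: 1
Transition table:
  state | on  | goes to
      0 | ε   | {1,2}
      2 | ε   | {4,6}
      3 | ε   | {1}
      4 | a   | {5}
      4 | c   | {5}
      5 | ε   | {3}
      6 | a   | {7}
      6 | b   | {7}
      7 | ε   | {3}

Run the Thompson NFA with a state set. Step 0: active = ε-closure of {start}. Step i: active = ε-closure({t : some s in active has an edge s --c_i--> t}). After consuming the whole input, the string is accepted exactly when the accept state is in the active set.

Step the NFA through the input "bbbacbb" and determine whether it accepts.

start: ε-closure({0}) = {0,1,2,4,6}
'b' @ 1: {1,3,7}  (accept∈set)
'b' @ 2: {}  — state set empty
rest 'bacbb' ignored (set empty)
after full input: {}  (accept=1 not in)

Answer: REJECT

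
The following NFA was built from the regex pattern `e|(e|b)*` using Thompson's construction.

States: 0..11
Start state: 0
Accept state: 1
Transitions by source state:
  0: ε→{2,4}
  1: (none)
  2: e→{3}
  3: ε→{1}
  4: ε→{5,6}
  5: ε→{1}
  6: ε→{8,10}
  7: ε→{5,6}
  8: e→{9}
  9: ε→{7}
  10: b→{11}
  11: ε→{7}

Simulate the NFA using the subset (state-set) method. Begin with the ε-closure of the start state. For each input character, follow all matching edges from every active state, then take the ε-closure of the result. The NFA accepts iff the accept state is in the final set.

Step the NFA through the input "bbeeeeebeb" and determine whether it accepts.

initial (ε-close {0}): {0,1,2,4,5,6,8,10}
'b' @ 1: {1,5,6,7,8,10,11}  ✓accept
'b' @ 2: {1,5,6,7,8,10,11}  ✓accept
'e' @ 3: {1,5,6,7,8,9,10}  ✓accept
'e' @ 4: {1,5,6,7,8,9,10}  ✓accept
'e' @ 5: {1,5,6,7,8,9,10}  ✓accept
'e' @ 6: {1,5,6,7,8,9,10}  ✓accept
'e' @ 7: {1,5,6,7,8,9,10}  ✓accept
'b' @ 8: {1,5,6,7,8,10,11}  ✓accept
'e' @ 9: {1,5,6,7,8,9,10}  ✓accept
'b' @ 10: {1,5,6,7,8,10,11}  ✓accept
after full input: {1,5,6,7,8,10,11}  (accept=1 in)

Answer: ACCEPT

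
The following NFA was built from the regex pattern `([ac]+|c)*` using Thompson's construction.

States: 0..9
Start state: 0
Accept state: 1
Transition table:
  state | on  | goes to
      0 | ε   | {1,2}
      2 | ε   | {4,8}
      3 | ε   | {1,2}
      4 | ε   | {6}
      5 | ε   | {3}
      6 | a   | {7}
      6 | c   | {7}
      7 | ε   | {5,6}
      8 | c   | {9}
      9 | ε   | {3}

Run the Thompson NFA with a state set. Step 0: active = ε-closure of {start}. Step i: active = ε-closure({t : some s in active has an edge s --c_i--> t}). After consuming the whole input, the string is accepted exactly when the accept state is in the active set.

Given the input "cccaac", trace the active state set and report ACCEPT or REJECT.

initial (ε-close {0}): {0,1,2,4,6,8}
'c' @ 1: {1,2,3,4,5,6,7,8,9}  ✓accept
'c' @ 2: {1,2,3,4,5,6,7,8,9}  ✓accept
'c' @ 3: {1,2,3,4,5,6,7,8,9}  ✓accept
'a' @ 4: {1,2,3,4,5,6,7,8}  ✓accept
'a' @ 5: {1,2,3,4,5,6,7,8}  ✓accept
'c' @ 6: {1,2,3,4,5,6,7,8,9}  ✓accept
end set {1,2,3,4,5,6,7,8,9} — state 1 in

Answer: ACCEPT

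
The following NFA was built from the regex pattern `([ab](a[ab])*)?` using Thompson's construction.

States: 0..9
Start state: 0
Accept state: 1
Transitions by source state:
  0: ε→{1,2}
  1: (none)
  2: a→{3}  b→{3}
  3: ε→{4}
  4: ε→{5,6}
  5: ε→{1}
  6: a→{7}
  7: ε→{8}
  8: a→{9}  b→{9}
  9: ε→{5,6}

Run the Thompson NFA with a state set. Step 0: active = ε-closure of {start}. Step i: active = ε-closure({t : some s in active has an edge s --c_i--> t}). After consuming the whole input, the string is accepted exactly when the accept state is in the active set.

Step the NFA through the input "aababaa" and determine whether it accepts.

Answer: ACCEPT

Derivation:
S₀ = ε-closure({0}) = {0,1,2}
'a' @ 1: {1,3,4,5,6}  [accepting]
'a' @ 2: {7,8}
'b' @ 3: {1,5,6,9}  [accepting]
'a' @ 4: {7,8}
'b' @ 5: {1,5,6,9}  [accepting]
'a' @ 6: {7,8}
'a' @ 7: {1,5,6,9}  [accepting]
end set {1,5,6,9} — state 1 in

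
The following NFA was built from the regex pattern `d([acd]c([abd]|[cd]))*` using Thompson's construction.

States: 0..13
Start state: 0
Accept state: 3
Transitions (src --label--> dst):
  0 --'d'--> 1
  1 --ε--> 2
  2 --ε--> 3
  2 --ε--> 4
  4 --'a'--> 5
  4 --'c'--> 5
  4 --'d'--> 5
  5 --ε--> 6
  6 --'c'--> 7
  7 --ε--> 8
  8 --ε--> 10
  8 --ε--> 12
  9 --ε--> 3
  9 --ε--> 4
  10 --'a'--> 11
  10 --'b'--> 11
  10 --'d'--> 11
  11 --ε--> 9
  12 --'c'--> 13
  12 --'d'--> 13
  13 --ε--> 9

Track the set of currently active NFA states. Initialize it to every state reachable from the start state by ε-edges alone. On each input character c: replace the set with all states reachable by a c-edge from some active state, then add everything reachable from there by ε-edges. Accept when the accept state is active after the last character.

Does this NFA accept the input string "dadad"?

S₀ = ε-closure({0}) = {0}
'd' @ 1: {1,2,3,4}  ✓accept
'a' @ 2: {5,6}
'd' @ 3: {}  — dead — no transitions
rest 'ad' ignored (set empty)
after full input: {}  (accept=3 not in)

Answer: REJECT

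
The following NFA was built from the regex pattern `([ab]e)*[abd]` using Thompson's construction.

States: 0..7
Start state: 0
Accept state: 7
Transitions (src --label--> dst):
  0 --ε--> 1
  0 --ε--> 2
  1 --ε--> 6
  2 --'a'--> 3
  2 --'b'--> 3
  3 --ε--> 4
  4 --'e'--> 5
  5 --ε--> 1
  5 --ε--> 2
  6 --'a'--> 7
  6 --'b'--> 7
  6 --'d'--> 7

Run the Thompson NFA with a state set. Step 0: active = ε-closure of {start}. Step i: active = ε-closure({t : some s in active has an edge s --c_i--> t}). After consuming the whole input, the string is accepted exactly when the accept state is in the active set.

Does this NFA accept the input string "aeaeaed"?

Answer: ACCEPT

Derivation:
initial (ε-close {0}): {0,1,2,6}
'a' @ 1: {3,4,7}  (accept∈set)
'e' @ 2: {1,2,5,6}
'a' @ 3: {3,4,7}  (accept∈set)
'e' @ 4: {1,2,5,6}
'a' @ 5: {3,4,7}  (accept∈set)
'e' @ 6: {1,2,5,6}
'd' @ 7: {7}  (accept∈set)
after full input: {7}  (accept=7 in)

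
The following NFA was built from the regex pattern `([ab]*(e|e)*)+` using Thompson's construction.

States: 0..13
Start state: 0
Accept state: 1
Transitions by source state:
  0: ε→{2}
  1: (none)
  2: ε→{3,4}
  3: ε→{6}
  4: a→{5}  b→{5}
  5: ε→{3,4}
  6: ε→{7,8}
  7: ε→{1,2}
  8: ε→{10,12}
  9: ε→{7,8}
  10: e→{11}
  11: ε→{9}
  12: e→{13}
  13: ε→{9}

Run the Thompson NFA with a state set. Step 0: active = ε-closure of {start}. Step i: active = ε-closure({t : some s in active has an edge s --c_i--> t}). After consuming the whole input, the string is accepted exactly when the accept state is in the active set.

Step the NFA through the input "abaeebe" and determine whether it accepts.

Answer: ACCEPT

Trace:
S₀ = ε-closure({0}) = {0,1,2,3,4,6,7,8,10,12}
'a' @ 1: {1,2,3,4,5,6,7,8,10,12}  ✓accept
'b' @ 2: {1,2,3,4,5,6,7,8,10,12}  ✓accept
'a' @ 3: {1,2,3,4,5,6,7,8,10,12}  ✓accept
'e' @ 4: {1,2,3,4,6,7,8,9,10,11,12,13}  ✓accept
'e' @ 5: {1,2,3,4,6,7,8,9,10,11,12,13}  ✓accept
'b' @ 6: {1,2,3,4,5,6,7,8,10,12}  ✓accept
'e' @ 7: {1,2,3,4,6,7,8,9,10,11,12,13}  ✓accept
end set {1,2,3,4,6,7,8,9,10,11,12,13} — state 1 in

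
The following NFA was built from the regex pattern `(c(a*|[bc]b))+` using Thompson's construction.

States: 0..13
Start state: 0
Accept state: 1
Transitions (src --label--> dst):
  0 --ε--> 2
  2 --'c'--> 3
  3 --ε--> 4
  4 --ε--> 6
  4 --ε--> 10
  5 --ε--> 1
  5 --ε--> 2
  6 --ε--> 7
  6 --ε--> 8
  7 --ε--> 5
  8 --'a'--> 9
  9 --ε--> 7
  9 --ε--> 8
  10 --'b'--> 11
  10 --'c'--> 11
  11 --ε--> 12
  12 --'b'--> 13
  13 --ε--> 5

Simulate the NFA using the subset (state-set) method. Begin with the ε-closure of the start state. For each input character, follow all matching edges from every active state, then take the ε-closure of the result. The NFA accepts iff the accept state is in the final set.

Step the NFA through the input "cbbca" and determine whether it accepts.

Answer: ACCEPT

Derivation:
initial (ε-close {0}): {0,2}
'c' @ 1: {1,2,3,4,5,6,7,8,10}  [accepting]
'b' @ 2: {11,12}
'b' @ 3: {1,2,5,13}  [accepting]
'c' @ 4: {1,2,3,4,5,6,7,8,10}  [accepting]
'a' @ 5: {1,2,5,7,8,9}  [accepting]
after full input: {1,2,5,7,8,9}  (accept=1 in)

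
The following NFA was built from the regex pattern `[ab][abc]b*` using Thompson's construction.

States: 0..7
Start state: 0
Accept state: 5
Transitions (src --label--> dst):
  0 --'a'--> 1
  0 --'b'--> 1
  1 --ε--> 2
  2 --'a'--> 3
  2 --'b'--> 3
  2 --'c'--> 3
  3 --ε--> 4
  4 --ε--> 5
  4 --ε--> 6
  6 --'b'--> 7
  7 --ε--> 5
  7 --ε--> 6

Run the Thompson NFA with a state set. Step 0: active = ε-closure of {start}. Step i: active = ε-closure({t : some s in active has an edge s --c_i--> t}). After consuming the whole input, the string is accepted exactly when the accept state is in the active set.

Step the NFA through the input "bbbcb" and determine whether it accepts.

initial (ε-close {0}): {0}
'b' @ 1: {1,2}
'b' @ 2: {3,4,5,6}  [accepting]
'b' @ 3: {5,6,7}  [accepting]
'c' @ 4: {}  — dead — no transitions
rest 'b' ignored (set empty)
final: {}; accept 5 not in set

Answer: REJECT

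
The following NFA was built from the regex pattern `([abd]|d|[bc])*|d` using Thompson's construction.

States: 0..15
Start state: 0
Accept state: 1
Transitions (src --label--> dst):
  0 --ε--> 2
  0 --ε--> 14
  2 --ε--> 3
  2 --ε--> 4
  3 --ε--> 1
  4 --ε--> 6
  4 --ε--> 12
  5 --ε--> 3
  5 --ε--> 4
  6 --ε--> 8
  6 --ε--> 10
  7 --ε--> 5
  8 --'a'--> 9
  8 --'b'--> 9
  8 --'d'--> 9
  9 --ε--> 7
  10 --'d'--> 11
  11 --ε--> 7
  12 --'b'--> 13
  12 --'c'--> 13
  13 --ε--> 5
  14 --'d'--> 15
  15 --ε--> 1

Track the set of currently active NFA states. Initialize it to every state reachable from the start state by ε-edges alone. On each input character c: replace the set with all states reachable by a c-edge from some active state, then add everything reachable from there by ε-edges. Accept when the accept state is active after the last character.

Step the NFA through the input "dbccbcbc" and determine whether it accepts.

initial (ε-close {0}): {0,1,2,3,4,6,8,10,12,14}
'd' @ 1: {1,3,4,5,6,7,8,9,10,11,12,15}  [accepting]
'b' @ 2: {1,3,4,5,6,7,8,9,10,12,13}  [accepting]
'c' @ 3: {1,3,4,5,6,8,10,12,13}  [accepting]
'c' @ 4: {1,3,4,5,6,8,10,12,13}  [accepting]
'b' @ 5: {1,3,4,5,6,7,8,9,10,12,13}  [accepting]
'c' @ 6: {1,3,4,5,6,8,10,12,13}  [accepting]
'b' @ 7: {1,3,4,5,6,7,8,9,10,12,13}  [accepting]
'c' @ 8: {1,3,4,5,6,8,10,12,13}  [accepting]
after full input: {1,3,4,5,6,8,10,12,13}  (accept=1 in)

Answer: ACCEPT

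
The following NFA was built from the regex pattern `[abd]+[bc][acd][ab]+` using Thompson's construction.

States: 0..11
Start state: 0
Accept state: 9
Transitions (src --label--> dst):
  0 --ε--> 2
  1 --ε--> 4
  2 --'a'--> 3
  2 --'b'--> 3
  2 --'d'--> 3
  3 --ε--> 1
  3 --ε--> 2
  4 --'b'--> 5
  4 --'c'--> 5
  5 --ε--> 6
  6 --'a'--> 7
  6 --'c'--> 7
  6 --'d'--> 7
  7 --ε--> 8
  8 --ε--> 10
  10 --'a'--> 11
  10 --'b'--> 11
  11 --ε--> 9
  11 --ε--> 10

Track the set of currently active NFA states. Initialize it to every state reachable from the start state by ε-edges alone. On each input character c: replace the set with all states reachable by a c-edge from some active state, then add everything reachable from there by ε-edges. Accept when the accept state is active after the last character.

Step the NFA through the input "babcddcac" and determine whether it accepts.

Answer: REJECT

Trace:
initial (ε-close {0}): {0,2}
'b' @ 1: {1,2,3,4}
'a' @ 2: {1,2,3,4}
'b' @ 3: {1,2,3,4,5,6}
'c' @ 4: {5,6,7,8,10}
'd' @ 5: {7,8,10}
'd' @ 6: {}  — no active states
rest 'cac' ignored (set empty)
after full input: {}  (accept=9 not in)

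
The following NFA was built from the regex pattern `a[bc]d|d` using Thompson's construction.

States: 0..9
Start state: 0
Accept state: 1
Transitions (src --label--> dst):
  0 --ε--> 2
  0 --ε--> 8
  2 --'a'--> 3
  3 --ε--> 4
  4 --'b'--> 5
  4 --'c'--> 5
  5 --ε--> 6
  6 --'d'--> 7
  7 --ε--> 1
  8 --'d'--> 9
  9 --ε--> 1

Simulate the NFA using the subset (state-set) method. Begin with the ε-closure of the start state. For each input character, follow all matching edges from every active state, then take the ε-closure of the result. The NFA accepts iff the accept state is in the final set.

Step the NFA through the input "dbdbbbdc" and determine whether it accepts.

Answer: REJECT

Derivation:
S₀ = ε-closure({0}) = {0,2,8}
'd' @ 1: {1,9}  [accepting]
'b' @ 2: {}  — dead — no transitions
rest 'dbbbdc' ignored (set empty)
final: {}; accept 1 not in set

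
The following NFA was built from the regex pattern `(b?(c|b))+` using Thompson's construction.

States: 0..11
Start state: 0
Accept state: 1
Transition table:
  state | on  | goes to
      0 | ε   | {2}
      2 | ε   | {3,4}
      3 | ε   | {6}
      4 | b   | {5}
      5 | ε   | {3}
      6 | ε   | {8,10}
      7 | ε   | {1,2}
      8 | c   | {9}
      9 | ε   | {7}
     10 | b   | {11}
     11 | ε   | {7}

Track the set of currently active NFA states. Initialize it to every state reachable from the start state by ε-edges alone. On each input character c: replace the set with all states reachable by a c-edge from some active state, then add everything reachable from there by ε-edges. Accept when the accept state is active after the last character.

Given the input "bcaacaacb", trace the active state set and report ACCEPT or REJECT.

Answer: REJECT

Derivation:
S₀ = ε-closure({0}) = {0,2,3,4,6,8,10}
'b' @ 1: {1,2,3,4,5,6,7,8,10,11}  (accept∈set)
'c' @ 2: {1,2,3,4,6,7,8,9,10}  (accept∈set)
'a' @ 3: {}  — state set empty
rest 'acaacb' ignored (set empty)
after full input: {}  (accept=1 not in)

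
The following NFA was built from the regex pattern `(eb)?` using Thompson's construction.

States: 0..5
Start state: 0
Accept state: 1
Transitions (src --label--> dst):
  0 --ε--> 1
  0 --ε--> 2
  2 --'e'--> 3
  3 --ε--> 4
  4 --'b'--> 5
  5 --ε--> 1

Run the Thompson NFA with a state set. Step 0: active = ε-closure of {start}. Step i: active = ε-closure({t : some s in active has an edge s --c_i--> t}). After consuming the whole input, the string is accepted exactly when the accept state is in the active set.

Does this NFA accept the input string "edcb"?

start: ε-closure({0}) = {0,1,2}
'e' @ 1: {3,4}
'd' @ 2: {}  — dead — no transitions
rest 'cb' ignored (set empty)
final: {}; accept 1 not in set

Answer: REJECT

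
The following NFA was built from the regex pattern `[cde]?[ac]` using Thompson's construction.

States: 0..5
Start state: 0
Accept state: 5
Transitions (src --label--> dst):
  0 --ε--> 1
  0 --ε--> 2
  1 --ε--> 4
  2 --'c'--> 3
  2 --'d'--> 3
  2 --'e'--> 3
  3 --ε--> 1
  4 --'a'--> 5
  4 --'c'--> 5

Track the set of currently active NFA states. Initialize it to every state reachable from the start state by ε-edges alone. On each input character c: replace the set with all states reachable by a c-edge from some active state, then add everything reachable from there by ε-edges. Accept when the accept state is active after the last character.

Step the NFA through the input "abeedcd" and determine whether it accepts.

Answer: REJECT

Derivation:
initial (ε-close {0}): {0,1,2,4}
'a' @ 1: {5}  ✓accept
'b' @ 2: {}  — no active states
rest 'eedcd' ignored (set empty)
after full input: {}  (accept=5 not in)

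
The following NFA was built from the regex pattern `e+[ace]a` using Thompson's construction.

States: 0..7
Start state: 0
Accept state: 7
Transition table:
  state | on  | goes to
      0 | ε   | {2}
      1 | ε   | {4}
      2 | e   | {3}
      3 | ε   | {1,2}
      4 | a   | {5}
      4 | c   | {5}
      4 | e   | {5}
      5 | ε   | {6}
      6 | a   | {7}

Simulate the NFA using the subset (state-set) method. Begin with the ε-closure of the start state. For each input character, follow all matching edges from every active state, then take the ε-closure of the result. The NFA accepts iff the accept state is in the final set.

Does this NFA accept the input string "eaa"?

Answer: ACCEPT

Derivation:
start: ε-closure({0}) = {0,2}
'e' @ 1: {1,2,3,4}
'a' @ 2: {5,6}
'a' @ 3: {7}  (accept∈set)
after full input: {7}  (accept=7 in)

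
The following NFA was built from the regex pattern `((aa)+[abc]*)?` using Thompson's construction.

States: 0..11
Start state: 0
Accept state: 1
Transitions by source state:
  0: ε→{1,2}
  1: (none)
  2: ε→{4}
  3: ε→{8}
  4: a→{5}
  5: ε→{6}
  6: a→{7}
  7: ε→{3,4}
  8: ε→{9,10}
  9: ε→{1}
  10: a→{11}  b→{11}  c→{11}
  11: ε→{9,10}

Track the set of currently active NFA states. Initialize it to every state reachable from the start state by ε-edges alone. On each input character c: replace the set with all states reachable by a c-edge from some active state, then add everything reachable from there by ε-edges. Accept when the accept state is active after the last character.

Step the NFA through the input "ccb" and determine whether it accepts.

Answer: REJECT

Derivation:
initial (ε-close {0}): {0,1,2,4}
'c' @ 1: {}  — dead — no transitions
rest 'cb' ignored (set empty)
final: {}; accept 1 not in set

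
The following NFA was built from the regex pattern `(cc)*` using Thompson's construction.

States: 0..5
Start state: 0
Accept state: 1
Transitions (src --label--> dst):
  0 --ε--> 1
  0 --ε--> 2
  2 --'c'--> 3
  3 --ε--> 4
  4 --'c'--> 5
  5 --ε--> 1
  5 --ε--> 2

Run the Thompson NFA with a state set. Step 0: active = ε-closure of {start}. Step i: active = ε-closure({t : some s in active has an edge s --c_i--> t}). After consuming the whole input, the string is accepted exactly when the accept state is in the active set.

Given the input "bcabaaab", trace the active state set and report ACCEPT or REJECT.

Answer: REJECT

Derivation:
S₀ = ε-closure({0}) = {0,1,2}
'b' @ 1: {}  — dead — no transitions
rest 'cabaaab' ignored (set empty)
final: {}; accept 1 not in set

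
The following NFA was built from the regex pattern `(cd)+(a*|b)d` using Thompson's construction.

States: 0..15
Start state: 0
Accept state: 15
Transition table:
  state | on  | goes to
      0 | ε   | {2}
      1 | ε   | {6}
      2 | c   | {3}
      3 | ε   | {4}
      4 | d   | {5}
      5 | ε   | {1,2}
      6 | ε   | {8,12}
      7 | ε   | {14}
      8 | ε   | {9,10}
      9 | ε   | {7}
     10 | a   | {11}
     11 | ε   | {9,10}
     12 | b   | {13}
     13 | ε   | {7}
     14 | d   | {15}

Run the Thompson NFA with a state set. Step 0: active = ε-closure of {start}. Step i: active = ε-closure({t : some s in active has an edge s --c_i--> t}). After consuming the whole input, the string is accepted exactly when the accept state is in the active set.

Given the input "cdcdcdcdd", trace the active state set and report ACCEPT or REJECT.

Answer: ACCEPT

Derivation:
start: ε-closure({0}) = {0,2}
'c' @ 1: {3,4}
'd' @ 2: {1,2,5,6,7,8,9,10,12,14}
'c' @ 3: {3,4}
'd' @ 4: {1,2,5,6,7,8,9,10,12,14}
'c' @ 5: {3,4}
'd' @ 6: {1,2,5,6,7,8,9,10,12,14}
'c' @ 7: {3,4}
'd' @ 8: {1,2,5,6,7,8,9,10,12,14}
'd' @ 9: {15}  [accepting]
final: {15}; accept 15 in set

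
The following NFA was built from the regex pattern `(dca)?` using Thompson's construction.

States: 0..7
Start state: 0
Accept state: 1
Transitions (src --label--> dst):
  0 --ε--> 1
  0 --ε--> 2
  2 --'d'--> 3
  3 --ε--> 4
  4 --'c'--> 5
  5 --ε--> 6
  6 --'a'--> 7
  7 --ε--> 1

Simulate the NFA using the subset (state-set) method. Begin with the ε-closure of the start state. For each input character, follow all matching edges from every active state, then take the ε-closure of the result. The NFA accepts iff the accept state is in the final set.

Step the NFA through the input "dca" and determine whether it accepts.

Answer: ACCEPT

Trace:
S₀ = ε-closure({0}) = {0,1,2}
'd' @ 1: {3,4}
'c' @ 2: {5,6}
'a' @ 3: {1,7}  [accepting]
end set {1,7} — state 1 in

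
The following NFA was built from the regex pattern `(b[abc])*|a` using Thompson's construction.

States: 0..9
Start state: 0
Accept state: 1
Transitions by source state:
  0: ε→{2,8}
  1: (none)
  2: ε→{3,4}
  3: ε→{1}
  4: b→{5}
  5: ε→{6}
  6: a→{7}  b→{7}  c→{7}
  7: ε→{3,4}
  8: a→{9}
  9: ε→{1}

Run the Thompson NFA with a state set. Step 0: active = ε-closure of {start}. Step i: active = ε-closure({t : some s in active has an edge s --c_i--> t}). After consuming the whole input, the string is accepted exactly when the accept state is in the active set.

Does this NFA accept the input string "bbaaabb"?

Answer: REJECT

Derivation:
S₀ = ε-closure({0}) = {0,1,2,3,4,8}
'b' @ 1: {5,6}
'b' @ 2: {1,3,4,7}  (accept∈set)
'a' @ 3: {}  — dead — no transitions
rest 'aabb' ignored (set empty)
after full input: {}  (accept=1 not in)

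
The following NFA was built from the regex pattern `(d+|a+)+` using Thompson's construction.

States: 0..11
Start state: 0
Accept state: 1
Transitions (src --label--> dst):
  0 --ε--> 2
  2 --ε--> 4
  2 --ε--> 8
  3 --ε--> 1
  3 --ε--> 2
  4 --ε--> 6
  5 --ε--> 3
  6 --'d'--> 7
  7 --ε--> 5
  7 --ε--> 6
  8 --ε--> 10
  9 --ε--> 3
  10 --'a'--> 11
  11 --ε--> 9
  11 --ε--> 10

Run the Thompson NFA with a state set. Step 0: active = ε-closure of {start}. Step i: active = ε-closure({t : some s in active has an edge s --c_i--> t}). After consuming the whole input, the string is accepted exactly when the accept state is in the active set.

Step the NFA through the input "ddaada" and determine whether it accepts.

S₀ = ε-closure({0}) = {0,2,4,6,8,10}
'd' @ 1: {1,2,3,4,5,6,7,8,10}  ✓accept
'd' @ 2: {1,2,3,4,5,6,7,8,10}  ✓accept
'a' @ 3: {1,2,3,4,6,8,9,10,11}  ✓accept
'a' @ 4: {1,2,3,4,6,8,9,10,11}  ✓accept
'd' @ 5: {1,2,3,4,5,6,7,8,10}  ✓accept
'a' @ 6: {1,2,3,4,6,8,9,10,11}  ✓accept
end set {1,2,3,4,6,8,9,10,11} — state 1 in

Answer: ACCEPT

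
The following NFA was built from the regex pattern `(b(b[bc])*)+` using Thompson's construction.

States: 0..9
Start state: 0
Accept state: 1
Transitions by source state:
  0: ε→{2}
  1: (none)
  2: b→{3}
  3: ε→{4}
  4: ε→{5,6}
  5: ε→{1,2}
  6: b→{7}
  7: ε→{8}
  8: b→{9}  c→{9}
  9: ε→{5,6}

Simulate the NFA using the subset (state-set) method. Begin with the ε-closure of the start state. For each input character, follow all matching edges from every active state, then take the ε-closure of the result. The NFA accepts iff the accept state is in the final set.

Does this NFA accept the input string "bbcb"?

Answer: ACCEPT

Trace:
S₀ = ε-closure({0}) = {0,2}
'b' @ 1: {1,2,3,4,5,6}  (accept∈set)
'b' @ 2: {1,2,3,4,5,6,7,8}  (accept∈set)
'c' @ 3: {1,2,5,6,9}  (accept∈set)
'b' @ 4: {1,2,3,4,5,6,7,8}  (accept∈set)
end set {1,2,3,4,5,6,7,8} — state 1 in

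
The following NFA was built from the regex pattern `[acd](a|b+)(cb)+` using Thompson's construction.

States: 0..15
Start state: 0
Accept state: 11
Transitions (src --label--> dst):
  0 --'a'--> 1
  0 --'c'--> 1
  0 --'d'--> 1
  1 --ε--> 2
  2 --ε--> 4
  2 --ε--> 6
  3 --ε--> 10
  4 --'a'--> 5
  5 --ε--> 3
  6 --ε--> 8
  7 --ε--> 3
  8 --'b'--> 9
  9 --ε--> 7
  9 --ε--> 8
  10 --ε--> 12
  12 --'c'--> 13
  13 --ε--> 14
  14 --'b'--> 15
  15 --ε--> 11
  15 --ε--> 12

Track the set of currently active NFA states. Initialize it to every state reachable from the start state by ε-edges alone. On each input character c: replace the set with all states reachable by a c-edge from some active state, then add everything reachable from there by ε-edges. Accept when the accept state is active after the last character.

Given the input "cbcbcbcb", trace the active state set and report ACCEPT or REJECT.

start: ε-closure({0}) = {0}
'c' @ 1: {1,2,4,6,8}
'b' @ 2: {3,7,8,9,10,12}
'c' @ 3: {13,14}
'b' @ 4: {11,12,15}  (accept∈set)
'c' @ 5: {13,14}
'b' @ 6: {11,12,15}  (accept∈set)
'c' @ 7: {13,14}
'b' @ 8: {11,12,15}  (accept∈set)
after full input: {11,12,15}  (accept=11 in)

Answer: ACCEPT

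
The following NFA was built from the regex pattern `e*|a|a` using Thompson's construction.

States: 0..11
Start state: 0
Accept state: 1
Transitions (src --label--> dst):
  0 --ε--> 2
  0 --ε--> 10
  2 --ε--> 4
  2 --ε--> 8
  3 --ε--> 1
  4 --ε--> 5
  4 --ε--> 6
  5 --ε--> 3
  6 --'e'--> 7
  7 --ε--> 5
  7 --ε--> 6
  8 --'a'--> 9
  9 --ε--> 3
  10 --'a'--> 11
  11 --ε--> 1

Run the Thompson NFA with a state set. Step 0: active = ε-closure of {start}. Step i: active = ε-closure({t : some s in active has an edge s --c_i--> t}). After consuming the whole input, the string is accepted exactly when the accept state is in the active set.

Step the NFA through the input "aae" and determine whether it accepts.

initial (ε-close {0}): {0,1,2,3,4,5,6,8,10}
'a' @ 1: {1,3,9,11}  [accepting]
'a' @ 2: {}  — dead — no transitions
rest 'e' ignored (set empty)
end set {} — state 1 not in

Answer: REJECT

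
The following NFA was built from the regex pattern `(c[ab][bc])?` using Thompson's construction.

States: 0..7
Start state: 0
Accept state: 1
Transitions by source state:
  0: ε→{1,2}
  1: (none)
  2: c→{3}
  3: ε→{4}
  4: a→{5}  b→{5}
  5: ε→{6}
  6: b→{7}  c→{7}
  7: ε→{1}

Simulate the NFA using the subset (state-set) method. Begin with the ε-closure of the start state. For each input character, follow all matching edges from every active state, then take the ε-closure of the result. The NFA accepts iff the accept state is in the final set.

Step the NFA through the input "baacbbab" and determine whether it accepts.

start: ε-closure({0}) = {0,1,2}
'b' @ 1: {}  — dead — no transitions
rest 'aacbbab' ignored (set empty)
final: {}; accept 1 not in set

Answer: REJECT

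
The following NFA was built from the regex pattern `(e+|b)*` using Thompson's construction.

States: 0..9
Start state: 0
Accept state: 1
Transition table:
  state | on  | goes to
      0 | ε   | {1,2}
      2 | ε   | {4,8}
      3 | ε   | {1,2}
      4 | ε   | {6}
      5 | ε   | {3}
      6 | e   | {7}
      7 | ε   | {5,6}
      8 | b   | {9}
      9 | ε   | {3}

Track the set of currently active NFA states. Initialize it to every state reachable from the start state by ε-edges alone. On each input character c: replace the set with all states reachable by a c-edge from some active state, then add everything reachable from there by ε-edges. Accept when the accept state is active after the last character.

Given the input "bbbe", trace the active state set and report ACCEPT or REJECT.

start: ε-closure({0}) = {0,1,2,4,6,8}
'b' @ 1: {1,2,3,4,6,8,9}  [accepting]
'b' @ 2: {1,2,3,4,6,8,9}  [accepting]
'b' @ 3: {1,2,3,4,6,8,9}  [accepting]
'e' @ 4: {1,2,3,4,5,6,7,8}  [accepting]
after full input: {1,2,3,4,5,6,7,8}  (accept=1 in)

Answer: ACCEPT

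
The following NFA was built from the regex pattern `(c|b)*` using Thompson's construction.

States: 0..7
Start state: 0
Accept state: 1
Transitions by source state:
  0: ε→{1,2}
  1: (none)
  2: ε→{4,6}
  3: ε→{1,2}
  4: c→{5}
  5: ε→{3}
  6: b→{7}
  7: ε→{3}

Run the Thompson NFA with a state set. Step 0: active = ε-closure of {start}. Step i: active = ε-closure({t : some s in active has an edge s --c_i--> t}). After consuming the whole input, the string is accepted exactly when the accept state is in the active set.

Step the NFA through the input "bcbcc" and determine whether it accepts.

Answer: ACCEPT

Trace:
start: ε-closure({0}) = {0,1,2,4,6}
'b' @ 1: {1,2,3,4,6,7}  ✓accept
'c' @ 2: {1,2,3,4,5,6}  ✓accept
'b' @ 3: {1,2,3,4,6,7}  ✓accept
'c' @ 4: {1,2,3,4,5,6}  ✓accept
'c' @ 5: {1,2,3,4,5,6}  ✓accept
final: {1,2,3,4,5,6}; accept 1 in set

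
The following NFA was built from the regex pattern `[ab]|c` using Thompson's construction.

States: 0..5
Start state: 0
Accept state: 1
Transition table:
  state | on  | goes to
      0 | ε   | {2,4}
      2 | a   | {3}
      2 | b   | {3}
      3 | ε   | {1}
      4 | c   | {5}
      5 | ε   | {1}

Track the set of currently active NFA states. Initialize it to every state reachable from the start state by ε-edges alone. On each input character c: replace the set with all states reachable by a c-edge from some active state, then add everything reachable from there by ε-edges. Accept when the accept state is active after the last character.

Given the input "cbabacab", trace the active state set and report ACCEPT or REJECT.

S₀ = ε-closure({0}) = {0,2,4}
'c' @ 1: {1,5}  [accepting]
'b' @ 2: {}  — state set empty
rest 'abacab' ignored (set empty)
final: {}; accept 1 not in set

Answer: REJECT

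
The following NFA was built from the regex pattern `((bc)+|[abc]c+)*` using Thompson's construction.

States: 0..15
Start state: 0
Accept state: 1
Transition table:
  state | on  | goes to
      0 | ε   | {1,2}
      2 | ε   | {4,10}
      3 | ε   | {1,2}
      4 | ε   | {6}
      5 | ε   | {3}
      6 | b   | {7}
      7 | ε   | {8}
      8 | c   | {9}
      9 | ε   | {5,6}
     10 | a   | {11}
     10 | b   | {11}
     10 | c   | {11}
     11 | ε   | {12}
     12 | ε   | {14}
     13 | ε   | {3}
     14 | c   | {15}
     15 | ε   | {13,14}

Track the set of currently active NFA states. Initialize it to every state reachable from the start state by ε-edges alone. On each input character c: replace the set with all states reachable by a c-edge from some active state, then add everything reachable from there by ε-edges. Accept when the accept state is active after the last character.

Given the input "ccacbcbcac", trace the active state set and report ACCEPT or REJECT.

Answer: ACCEPT

Steps:
start: ε-closure({0}) = {0,1,2,4,6,10}
'c' @ 1: {11,12,14}
'c' @ 2: {1,2,3,4,6,10,13,14,15}  ✓accept
'a' @ 3: {11,12,14}
'c' @ 4: {1,2,3,4,6,10,13,14,15}  ✓accept
'b' @ 5: {7,8,11,12,14}
'c' @ 6: {1,2,3,4,5,6,9,10,13,14,15}  ✓accept
'b' @ 7: {7,8,11,12,14}
'c' @ 8: {1,2,3,4,5,6,9,10,13,14,15}  ✓accept
'a' @ 9: {11,12,14}
'c' @ 10: {1,2,3,4,6,10,13,14,15}  ✓accept
after full input: {1,2,3,4,6,10,13,14,15}  (accept=1 in)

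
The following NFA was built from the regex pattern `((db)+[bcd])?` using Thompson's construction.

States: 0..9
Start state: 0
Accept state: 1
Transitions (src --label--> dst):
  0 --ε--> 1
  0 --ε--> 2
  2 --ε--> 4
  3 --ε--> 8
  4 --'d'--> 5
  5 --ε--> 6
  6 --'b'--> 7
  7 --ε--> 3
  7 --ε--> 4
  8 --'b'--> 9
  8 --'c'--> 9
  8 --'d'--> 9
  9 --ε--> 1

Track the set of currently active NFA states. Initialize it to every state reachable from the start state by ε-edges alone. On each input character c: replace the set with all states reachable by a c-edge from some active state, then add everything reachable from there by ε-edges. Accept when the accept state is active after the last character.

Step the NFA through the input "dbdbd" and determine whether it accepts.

start: ε-closure({0}) = {0,1,2,4}
'd' @ 1: {5,6}
'b' @ 2: {3,4,7,8}
'd' @ 3: {1,5,6,9}  ✓accept
'b' @ 4: {3,4,7,8}
'd' @ 5: {1,5,6,9}  ✓accept
after full input: {1,5,6,9}  (accept=1 in)

Answer: ACCEPT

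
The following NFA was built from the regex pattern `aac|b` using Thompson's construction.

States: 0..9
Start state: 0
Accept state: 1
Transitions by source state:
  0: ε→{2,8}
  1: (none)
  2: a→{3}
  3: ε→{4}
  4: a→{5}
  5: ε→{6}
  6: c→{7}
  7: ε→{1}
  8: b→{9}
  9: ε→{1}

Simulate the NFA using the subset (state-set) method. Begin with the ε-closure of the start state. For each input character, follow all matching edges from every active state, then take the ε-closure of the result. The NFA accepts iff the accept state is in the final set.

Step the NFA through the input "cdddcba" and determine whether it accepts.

Answer: REJECT

Trace:
S₀ = ε-closure({0}) = {0,2,8}
'c' @ 1: {}  — dead — no transitions
rest 'dddcba' ignored (set empty)
final: {}; accept 1 not in set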